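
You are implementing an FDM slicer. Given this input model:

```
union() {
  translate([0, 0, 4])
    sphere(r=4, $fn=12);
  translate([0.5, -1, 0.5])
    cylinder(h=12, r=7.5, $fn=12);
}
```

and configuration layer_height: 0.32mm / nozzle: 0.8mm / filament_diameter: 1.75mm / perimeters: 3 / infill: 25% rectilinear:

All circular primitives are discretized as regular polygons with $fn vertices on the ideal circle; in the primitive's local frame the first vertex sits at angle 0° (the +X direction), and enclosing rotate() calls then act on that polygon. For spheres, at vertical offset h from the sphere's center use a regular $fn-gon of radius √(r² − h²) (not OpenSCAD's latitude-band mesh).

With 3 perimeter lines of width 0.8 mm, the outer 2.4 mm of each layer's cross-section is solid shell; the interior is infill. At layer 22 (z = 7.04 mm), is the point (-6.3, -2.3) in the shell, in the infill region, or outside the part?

shell

At z = 7.04 mm: the r=4 sphere contributes a regular 12-gon of circumradius √(4²−3.04²) = 2.600; the r=7.5 cylinder at (0.5, -1) gives a regular 12-gon of circumradius 7.5 (constant along its height); Combining (union): the r=4 sphere lies entirely inside the r=7.5 cylinder at (0.5, -1), so the union is just the r=7.5 cylinder at (0.5, -1) — 1 connected region. Overall, the cross-section is a single solid region. The nearest boundary edge runs (-6.00, -4.75)→(-7.00, -1.00); distance from the point to it = 0.34 mm. The point is inside the cross-section, 0.34 mm from the nearest boundary — within the 2.4 mm shell band (3 × 0.8).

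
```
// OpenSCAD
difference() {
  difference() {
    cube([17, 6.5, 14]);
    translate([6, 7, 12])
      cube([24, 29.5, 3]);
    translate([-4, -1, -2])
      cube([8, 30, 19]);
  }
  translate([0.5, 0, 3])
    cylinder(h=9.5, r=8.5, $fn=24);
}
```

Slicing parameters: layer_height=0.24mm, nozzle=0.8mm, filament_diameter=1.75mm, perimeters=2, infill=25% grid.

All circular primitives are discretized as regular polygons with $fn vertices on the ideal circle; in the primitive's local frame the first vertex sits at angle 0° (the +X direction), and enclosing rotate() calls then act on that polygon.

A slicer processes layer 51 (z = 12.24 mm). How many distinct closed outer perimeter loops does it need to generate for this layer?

1

At z = 12.24 mm: the cube is present — its section is the full 17×6.5 rectangle; the cube at (6, 7) is present — its section is the full 24×29.5 rectangle; the cube at (-4, -1) is present — its section is the full 8×30 rectangle; Subtracting the remaining from the first: starting from the 17×6.5 cube, the 24×29.5 cube at (6, 7) misses the remaining region (no effect); the 8×30 cube at (-4, -1) partially overlaps it — only the 26.00 mm² overlap (of its 240.00 mm²) is removed, clipping the outline — 1 connected region; the r=8.5 cylinder at (0.5, 0) gives a regular 24-gon of circumradius 8.5 (constant along its height); After the difference (first − rest): starting from the result so far, the r=8.5 cylinder at (0.5, 0) partially overlaps it — only the 26.15 mm² overlap (of its 224.40 mm²) is removed, clipping the outline — 1 connected region. The result has 1 disconnected region.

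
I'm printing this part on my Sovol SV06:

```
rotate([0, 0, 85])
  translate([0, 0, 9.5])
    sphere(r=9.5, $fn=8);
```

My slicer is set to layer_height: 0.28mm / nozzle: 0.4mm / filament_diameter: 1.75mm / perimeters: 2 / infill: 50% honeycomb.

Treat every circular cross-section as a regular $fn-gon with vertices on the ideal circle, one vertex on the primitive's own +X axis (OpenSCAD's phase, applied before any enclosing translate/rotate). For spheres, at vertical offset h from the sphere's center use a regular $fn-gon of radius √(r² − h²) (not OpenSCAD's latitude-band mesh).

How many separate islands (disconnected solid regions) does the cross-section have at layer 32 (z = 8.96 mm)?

1

At z = 8.96 mm: the r=9.5 sphere slices to a regular 8-gon of circumradius 9.485 (√(r²−h²) with h=0.54 from center); (rotated 85° about Z; rotation is an isometry so areas/perimeters/island counts are preserved). Overall, the cross-section is a single solid region. Island count = 1.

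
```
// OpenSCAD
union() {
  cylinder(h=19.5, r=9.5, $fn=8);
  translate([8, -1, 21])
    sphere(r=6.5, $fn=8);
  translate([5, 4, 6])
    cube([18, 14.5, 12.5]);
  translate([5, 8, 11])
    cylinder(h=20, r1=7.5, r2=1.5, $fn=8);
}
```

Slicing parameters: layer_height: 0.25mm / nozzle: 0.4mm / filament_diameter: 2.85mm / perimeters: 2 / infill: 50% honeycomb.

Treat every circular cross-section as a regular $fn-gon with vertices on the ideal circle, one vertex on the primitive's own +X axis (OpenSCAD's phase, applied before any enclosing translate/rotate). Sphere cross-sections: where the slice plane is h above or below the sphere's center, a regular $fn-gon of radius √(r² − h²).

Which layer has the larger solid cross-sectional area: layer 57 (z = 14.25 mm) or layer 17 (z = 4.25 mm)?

Layer 57 (z = 14.25): the r=9.5 cylinder gives a regular 8-gon of circumradius 9.5 (constant along its height) (area = (8/2)·9.500²·sin(360°/8) = 255.27 mm²); the sphere at (8, -1) is not intersected at this z (|z−center|=6.750 > r=6.5); the 18×14.5 cube at (5, 4) contributes its full rectangle (area 261.00 mm²); the cone at (5, 8): at t=0.163 of its height the radius interpolates to r₁+(r₂−r₁)t = 6.525, giving a regular 8-gon of that circumradius (area = (8/2)·6.525²·sin(360°/8) = 120.42 mm²); Combining (union): the regions partially overlap — summed areas 636.69 mm² minus the doubly-counted overlap 99.57 mm² gives 537.12 mm² — area = 537.12 mm². So its area = 537.12 mm². Layer 17 (z = 4.25): the r=9.5 cylinder gives a regular 8-gon of circumradius 9.5 (constant along its height) (area = (8/2)·9.500²·sin(360°/8) = 255.27 mm²); the sphere at (8, -1) is absent (|z−center|=16.750 > r=6.5); the cube at (5, 4) is absent (z outside [6, 18.5]); the cone at (5, 8) is not intersected at this z (z outside [11, 31]); Taking the union: only the r=9.5 cylinder is present, so the union is just that shape — area = 255.27 mm². So its area = 255.27 mm². Layer 57 is larger (537.12 vs 255.27 mm²).

layer 57 (z = 14.25 mm)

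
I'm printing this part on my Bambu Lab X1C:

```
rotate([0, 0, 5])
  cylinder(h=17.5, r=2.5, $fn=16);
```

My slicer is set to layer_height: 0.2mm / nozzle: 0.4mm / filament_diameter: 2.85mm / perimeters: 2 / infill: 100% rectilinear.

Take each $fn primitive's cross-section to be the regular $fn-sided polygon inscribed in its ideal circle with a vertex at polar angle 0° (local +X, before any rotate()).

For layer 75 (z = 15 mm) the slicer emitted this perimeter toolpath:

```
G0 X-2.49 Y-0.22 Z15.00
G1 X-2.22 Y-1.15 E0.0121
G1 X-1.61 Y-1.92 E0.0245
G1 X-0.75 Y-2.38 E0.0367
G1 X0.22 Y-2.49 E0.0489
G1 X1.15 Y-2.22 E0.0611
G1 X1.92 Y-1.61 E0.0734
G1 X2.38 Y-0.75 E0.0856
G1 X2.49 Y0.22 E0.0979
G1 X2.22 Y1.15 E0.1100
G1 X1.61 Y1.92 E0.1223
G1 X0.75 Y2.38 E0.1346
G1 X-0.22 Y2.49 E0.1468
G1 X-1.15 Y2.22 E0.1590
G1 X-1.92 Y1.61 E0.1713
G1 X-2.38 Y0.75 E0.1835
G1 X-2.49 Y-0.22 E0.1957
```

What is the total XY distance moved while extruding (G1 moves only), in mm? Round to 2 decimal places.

15.61 mm

Sum the Euclidean lengths of each G1 segment: total = 15.61 mm.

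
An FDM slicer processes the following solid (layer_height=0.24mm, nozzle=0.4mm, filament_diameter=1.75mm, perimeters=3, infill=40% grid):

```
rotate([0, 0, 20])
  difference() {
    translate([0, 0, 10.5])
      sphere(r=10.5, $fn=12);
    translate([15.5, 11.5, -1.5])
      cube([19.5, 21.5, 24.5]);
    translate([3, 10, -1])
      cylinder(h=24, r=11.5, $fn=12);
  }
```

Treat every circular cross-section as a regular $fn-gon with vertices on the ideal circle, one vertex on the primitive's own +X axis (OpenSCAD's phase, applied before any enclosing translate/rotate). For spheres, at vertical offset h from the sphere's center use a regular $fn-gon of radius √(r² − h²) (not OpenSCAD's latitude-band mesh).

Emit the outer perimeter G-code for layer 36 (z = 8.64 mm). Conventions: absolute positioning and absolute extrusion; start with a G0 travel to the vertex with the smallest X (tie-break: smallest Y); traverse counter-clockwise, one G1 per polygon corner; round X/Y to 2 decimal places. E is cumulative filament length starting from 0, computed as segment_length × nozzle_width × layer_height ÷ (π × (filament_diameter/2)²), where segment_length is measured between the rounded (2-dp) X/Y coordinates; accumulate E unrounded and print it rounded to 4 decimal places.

G0 X-10.18 Y1.79 Z8.64
G1 X-9.71 Y-3.53 E0.2132
G1 X-6.64 Y-7.92 E0.4270
G1 X-1.79 Y-10.18 E0.6405
G1 X3.53 Y-9.71 E0.8537
G1 X7.92 Y-6.64 E1.0675
G1 X10.18 Y-1.79 E1.2811
G1 X9.71 Y3.53 E1.4942
G1 X8.95 Y4.62 E1.5472
G1 X8.21 Y3.03 E1.6172
G1 X3.33 Y-0.38 E1.8549
G1 X-2.60 Y-0.90 E2.0924
G1 X-7.99 Y1.61 E2.3298
G1 X-9.35 Y3.56 E2.4246
G1 X-10.18 Y1.79 E2.5027

At z = 8.64 mm: the r=10.5 sphere slices to a regular 12-gon of circumradius 10.334 (√(r²−h²) with h=1.86 from center); the cube at (15.5, 11.5) (footprint 19.5×21.5) is included at this height; the cylinder at (3, 10): section is a regular 12-gon, circumradius r=11.5; Subtracting the remaining from the first: starting from the r=10.5 sphere, the 19.5×21.5 cube at (15.5, 11.5) misses the remaining region (no effect); the r=11.5 cylinder at (3, 10) partially overlaps it — only the 143.56 mm² overlap (of its 396.75 mm²) is removed, clipping the outline — 1 connected region; (rotated 20° about Z; rotation is an isometry so areas/perimeters/island counts are preserved). The outline is a single polygon with 14 vertices. Extrusion per mm of travel: 0.4 × 0.24 / (π × 0.875²) = 0.039912. Accumulating E over each segment gives final E = 2.5027.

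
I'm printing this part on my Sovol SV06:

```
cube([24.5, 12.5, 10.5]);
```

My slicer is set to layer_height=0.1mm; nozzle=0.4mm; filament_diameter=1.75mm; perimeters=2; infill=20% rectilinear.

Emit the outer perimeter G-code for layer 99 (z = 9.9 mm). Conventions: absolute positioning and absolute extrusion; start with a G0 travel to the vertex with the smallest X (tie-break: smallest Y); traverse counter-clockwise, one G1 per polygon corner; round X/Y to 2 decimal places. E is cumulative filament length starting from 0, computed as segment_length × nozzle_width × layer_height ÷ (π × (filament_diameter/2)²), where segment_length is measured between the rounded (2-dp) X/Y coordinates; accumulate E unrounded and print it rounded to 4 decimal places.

At z = 9.9 mm: the cube (footprint 24.5×12.5) is included at this height. The outline is a single polygon with 4 vertices. Extrusion per mm of travel: 0.4 × 0.1 / (π × 0.875²) = 0.016630. Accumulating E over each segment gives final E = 1.2306.

G0 X0.00 Y0.00 Z9.90
G1 X24.50 Y0.00 E0.4074
G1 X24.50 Y12.50 E0.6153
G1 X0.00 Y12.50 E1.0227
G1 X0.00 Y0.00 E1.2306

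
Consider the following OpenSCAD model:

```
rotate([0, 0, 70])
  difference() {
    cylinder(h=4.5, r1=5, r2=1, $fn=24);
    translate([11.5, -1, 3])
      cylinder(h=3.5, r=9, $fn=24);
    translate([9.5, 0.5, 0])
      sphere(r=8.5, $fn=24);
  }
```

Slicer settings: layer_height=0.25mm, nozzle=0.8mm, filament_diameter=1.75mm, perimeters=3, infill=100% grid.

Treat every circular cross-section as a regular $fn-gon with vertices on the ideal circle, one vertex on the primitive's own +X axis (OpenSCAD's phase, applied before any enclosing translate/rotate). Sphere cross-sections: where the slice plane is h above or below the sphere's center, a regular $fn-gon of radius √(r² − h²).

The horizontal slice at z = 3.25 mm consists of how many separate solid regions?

1

At z = 3.25 mm: the cone contributes a regular 24-gon of circumradius 2.111 (interpolated between r1=5 and r2=1 at t=0.722); the r=9 cylinder at (11.5, -1) contributes a regular 24-gon of circumradius 9; the sphere at (9.5, 0.5): section is a regular 24-gon, circumradius = √(r²−h²) = √(8.5²−3.25²) = 7.854; Taking the first minus the rest: starting from the cone, the r=9 cylinder at (11.5, -1) misses the remaining region (no effect); the r=8.5 sphere at (9.5, 0.5) partially overlaps it — only the 0.59 mm² overlap (of its 191.59 mm²) is removed, clipping the outline — 1 connected region; (rotated 70° about Z; rotation is an isometry so areas/perimeters/island counts are preserved). The result has 1 disconnected region.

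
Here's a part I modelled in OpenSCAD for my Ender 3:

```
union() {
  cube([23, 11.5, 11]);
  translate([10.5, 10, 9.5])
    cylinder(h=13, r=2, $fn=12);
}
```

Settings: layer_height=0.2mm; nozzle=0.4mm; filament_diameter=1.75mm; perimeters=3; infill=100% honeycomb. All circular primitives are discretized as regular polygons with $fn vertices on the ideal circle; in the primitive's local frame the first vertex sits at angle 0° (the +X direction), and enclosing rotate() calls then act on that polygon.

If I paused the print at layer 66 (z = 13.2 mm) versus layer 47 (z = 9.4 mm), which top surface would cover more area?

layer 47 (z = 9.4 mm)

Layer 66 (z = 13.2): the cube does not reach this height (z outside [0, 11]); the r=2 cylinder at (10.5, 10) gives a regular 12-gon of circumradius 2 (constant along its height) (area = (12/2)·2.000²·sin(360°/12) = 12.00 mm²); Combining (union): only the r=2 cylinder at (10.5, 10) is present, so the union is just that shape — area = 12.00 mm². So its area = 12.00 mm². Layer 47 (z = 9.4): the cube (footprint 23×11.5) is included at this height (area 264.50 mm²); the cylinder at (10.5, 10) is not intersected at this z (z outside [9.5, 22.5]); Merging all regions: only the 23×11.5 cube is present, so the union is just that shape — area = 264.50 mm². So its area = 264.50 mm². Layer 47 is larger (264.50 vs 12.00 mm²).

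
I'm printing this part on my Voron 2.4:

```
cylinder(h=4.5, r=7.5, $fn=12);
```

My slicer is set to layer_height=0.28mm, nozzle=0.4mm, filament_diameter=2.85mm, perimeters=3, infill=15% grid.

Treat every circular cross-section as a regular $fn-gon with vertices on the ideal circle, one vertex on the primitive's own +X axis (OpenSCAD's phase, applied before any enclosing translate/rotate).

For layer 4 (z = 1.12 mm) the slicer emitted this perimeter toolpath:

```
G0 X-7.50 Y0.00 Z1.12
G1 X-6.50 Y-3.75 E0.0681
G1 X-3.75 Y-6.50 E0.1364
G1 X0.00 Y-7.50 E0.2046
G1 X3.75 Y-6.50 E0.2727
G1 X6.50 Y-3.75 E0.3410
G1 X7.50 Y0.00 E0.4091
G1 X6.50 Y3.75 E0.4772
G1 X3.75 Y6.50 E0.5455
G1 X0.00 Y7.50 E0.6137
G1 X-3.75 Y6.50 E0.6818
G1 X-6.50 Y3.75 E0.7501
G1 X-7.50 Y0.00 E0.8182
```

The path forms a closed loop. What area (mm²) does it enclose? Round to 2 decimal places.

168.88 mm²

Apply the shoelace formula to the sequence of (X, Y) vertices; enclosed area = 168.88 mm².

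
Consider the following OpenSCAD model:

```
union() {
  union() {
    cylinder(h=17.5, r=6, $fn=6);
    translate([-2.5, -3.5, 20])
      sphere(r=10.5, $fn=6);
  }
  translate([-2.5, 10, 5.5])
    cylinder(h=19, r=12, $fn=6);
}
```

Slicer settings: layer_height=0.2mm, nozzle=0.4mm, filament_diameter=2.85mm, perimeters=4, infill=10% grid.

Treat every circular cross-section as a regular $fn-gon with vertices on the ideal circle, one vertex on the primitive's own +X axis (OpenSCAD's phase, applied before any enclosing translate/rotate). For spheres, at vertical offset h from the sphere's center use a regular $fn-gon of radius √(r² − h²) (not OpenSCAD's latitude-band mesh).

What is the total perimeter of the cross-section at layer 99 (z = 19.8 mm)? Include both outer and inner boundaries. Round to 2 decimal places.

98.67 mm

At z = 19.8 mm: the cylinder is absent (z outside [0, 17.5]); the r=10.5 sphere at (-2.5, -3.5) contributes a regular 6-gon of circumradius √(10.5²−0.2²) = 10.498 (perimeter = 2·6·10.498·sin(180°/6) = 62.99 mm); Combining (union): only the r=10.5 sphere at (-2.5, -3.5) is present, so the union is just that shape — boundary = 62.99 mm; the r=12 cylinder at (-2.5, 10) gives a regular 6-gon of circumradius 12 (constant along its height) (perimeter = 2·6·12.000·sin(180°/6) = 72.00 mm); Merging all regions: the regions partially overlap (shared area 77.16 mm²), so the edge portions inside another operand are dropped and the merged outline is re-measured after clipping — boundary = 98.67 mm. Overall, the cross-section is a single solid region. Total boundary length (outer) = 98.67 mm.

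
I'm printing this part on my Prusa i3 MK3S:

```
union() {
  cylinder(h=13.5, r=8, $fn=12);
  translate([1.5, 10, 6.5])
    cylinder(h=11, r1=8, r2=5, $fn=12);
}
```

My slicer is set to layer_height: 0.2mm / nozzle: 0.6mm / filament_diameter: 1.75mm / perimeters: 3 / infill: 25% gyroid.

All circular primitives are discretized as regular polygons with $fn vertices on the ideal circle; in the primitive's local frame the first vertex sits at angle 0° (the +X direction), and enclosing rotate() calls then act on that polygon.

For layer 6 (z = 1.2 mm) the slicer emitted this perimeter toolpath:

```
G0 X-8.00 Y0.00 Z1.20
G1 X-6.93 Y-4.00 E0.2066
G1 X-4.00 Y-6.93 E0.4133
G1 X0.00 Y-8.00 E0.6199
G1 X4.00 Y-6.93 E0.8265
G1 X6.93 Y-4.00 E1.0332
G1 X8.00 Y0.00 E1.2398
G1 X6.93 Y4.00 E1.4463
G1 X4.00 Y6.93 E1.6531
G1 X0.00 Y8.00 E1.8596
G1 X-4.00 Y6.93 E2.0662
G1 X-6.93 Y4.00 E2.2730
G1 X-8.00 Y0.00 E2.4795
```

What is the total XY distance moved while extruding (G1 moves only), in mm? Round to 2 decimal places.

49.70 mm

Sum the Euclidean lengths of each G1 segment: total = 49.70 mm.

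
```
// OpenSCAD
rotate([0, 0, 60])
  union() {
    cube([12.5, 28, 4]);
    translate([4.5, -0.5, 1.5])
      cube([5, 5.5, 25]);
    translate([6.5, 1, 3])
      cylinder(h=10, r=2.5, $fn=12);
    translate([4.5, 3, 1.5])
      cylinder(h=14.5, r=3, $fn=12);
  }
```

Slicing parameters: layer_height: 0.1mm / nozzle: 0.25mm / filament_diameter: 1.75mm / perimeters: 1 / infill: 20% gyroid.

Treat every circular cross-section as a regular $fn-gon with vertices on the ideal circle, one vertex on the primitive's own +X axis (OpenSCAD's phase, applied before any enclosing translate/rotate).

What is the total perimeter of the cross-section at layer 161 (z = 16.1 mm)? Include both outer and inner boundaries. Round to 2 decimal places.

21.00 mm

At z = 16.1 mm: the cube is not intersected at this z (z outside [0, 4]); the cube at (4.5, -0.5) is present — its section is the full 5×5.5 rectangle (perimeter 21.00 mm); the cylinder at (6.5, 1) does not reach this height (z outside [3, 13]); the cylinder at (4.5, 3) is absent (z outside [1.5, 16]); Combining (union): only the 5×5.5 cube at (4.5, -0.5) is present, so the union is just that shape — boundary = 21.00 mm; (rotated 60° about Z; rotation is an isometry so areas/perimeters/island counts are preserved). Overall, the cross-section is a single solid region. Total boundary length (outer) = 21.00 mm.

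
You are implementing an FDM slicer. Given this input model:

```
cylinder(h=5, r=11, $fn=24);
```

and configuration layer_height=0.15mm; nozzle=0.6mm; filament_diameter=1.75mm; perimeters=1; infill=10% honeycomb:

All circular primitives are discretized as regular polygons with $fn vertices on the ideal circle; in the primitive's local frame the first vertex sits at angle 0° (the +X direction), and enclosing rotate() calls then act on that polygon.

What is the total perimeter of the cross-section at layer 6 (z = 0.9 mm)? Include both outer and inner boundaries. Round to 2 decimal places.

68.92 mm

At z = 0.9 mm: the r=11 cylinder gives a regular 24-gon of circumradius 11 (constant along its height) (perimeter = 2·24·11.000·sin(180°/24) = 68.92 mm). Overall, the cross-section is a single solid region. Total boundary length (outer) = 68.92 mm.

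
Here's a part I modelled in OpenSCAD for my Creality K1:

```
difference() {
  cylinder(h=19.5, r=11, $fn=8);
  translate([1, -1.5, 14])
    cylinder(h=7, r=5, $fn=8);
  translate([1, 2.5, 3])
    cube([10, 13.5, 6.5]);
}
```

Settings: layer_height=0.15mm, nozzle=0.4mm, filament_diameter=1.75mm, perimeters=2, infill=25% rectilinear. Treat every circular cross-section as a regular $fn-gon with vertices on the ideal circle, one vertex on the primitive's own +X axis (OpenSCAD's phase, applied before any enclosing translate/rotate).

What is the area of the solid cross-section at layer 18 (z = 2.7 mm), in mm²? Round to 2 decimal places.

342.24 mm²

At z = 2.7 mm: the r=11 cylinder contributes a regular 8-gon of circumradius 11 (area = (8/2)·11.000²·sin(360°/8) = 342.24 mm²); the cylinder at (1, -1.5) is absent (z outside [14, 21]); the cube at (1, 2.5) does not reach this height (z outside [3, 9.5]); Taking the first minus the rest: none of the subtracted shapes is present at this height, so the r=11 cylinder is unchanged — area = 342.24 mm². Overall, the cross-section is a single solid region. Net area = 342.24 mm².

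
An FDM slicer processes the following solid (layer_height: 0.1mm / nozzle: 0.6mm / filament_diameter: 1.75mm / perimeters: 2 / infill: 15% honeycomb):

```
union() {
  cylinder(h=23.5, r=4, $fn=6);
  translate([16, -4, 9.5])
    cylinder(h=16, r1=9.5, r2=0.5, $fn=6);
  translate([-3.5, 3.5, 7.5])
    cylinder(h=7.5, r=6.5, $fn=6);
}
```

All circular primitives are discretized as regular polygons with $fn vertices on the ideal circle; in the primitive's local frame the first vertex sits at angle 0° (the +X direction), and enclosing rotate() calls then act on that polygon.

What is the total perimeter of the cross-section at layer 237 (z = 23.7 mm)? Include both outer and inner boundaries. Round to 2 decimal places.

At z = 23.7 mm: the cylinder does not reach this height (z outside [0, 23.5]); the cone at (16, -4) (r1=9.5→r2=0.5) has section circumradius 1.513 here — a regular 6-gon (perimeter = 2·6·1.513·sin(180°/6) = 9.07 mm); the cylinder at (-3.5, 3.5) is not intersected at this z (z outside [7.5, 15]); Merging all regions: only the cone at (16, -4) is present, so the union is just that shape — boundary = 9.08 mm. Overall, the cross-section is a single solid region. Total boundary length (outer) = 9.08 mm.

9.08 mm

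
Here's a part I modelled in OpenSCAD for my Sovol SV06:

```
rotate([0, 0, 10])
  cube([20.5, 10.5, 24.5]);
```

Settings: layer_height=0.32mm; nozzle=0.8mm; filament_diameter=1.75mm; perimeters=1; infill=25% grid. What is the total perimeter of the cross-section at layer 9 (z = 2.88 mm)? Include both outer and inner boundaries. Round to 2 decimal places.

At z = 2.88 mm: the 20.5×10.5 cube contributes its full rectangle (perimeter 62.00 mm); (rotated 10° about Z; rotation is an isometry so areas/perimeters/island counts are preserved). Overall, the cross-section is a single solid region. Total boundary length (outer) = 62.00 mm.

62.00 mm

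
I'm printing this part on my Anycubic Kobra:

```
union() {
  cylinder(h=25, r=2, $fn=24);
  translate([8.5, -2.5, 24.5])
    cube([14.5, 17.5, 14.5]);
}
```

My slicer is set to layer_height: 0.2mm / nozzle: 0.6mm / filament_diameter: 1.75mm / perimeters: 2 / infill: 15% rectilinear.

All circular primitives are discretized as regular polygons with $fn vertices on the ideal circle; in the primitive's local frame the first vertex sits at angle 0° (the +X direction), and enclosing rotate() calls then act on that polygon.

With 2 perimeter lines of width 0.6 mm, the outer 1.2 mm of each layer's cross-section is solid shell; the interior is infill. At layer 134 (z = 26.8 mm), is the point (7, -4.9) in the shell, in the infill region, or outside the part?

outside

At z = 26.8 mm: the cylinder is absent (z outside [0, 25]); the cube at (8.5, -2.5) (footprint 14.5×17.5) is included at this height; Combining (union): only the 14.5×17.5 cube at (8.5, -2.5) is present, so the union is just that shape — 1 connected region. Overall, the cross-section is a single solid region. The nearest boundary edge runs (8.50, -2.50)→(23.00, -2.50); distance from the point to it = 2.83 mm. The point is not inside any of the regions above, so it lies outside the cross-section (2.83 mm from the nearest boundary).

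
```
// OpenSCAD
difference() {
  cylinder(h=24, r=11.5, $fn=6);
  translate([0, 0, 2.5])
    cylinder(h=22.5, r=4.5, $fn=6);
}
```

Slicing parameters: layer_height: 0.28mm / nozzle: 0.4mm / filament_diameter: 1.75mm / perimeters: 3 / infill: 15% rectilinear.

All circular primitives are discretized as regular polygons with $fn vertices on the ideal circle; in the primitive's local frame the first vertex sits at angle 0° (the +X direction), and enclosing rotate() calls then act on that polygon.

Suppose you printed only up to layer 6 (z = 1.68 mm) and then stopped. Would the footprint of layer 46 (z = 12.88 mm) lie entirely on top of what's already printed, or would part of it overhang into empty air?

Compare the two slices. At z = 1.68: the cylinder: section is a regular 6-gon, circumradius r=11.5 (area = (6/2)·11.500²·sin(360°/6) = 343.60 mm²); the cylinder does not reach this height (z outside [2.5, 25]); Taking the first minus the rest: none of the subtracted shapes is present at this height, so the r=11.5 cylinder is unchanged — area = 343.60 mm². At z = 12.88: the r=11.5 cylinder contributes a regular 6-gon of circumradius 11.5 (area = (6/2)·11.500²·sin(360°/6) = 343.60 mm²); the r=4.5 cylinder gives a regular 6-gon of circumradius 4.5 (constant along its height) (area = (6/2)·4.500²·sin(360°/6) = 52.61 mm²); Taking the first minus the rest: starting from the r=11.5 cylinder (343.60 mm²), the r=4.5 cylinder lies wholly inside it (removes its full 52.61 mm² and its 27.00 mm outline becomes a hole wall) — area = 290.98 mm². Checking containment: the cross-section at z = 12.88 is a subset of the cross-section at z = 1.68.

entirely on top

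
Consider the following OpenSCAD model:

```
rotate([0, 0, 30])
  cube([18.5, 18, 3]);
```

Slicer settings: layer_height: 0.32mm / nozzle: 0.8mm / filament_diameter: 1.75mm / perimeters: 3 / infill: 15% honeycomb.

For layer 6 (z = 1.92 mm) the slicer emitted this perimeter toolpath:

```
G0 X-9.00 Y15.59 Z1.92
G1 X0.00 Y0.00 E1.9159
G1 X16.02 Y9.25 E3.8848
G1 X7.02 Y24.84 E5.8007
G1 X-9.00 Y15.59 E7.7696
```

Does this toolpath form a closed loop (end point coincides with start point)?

yes

Start point (G0): (-9.00, 15.59). End point (last G1): the path returns to the start — closed.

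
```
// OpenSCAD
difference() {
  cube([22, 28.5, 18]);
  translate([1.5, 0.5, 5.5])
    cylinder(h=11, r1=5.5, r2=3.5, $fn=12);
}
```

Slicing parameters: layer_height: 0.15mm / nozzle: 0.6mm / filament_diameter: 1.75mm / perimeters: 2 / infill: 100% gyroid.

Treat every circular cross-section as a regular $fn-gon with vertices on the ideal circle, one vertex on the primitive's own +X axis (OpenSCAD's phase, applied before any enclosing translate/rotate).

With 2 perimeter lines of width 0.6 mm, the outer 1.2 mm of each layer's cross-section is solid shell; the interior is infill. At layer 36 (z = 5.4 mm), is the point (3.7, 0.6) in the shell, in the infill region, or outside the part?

At z = 5.4 mm: the cube (footprint 22×28.5) is included at this height; the cone at (1.5, 0.5) is absent (z outside [5.5, 16.5]); Subtracting the remaining from the first: none of the subtracted shapes is present at this height, so the 22×28.5 cube is unchanged — 1 connected region. Overall, the cross-section is a single solid region. The nearest boundary edge runs (0.00, 0.00)→(22.00, 0.00); distance from the point to it = 0.60 mm. The point is inside the cross-section, 0.60 mm from the nearest boundary — within the 1.2 mm shell band (2 × 0.6).

shell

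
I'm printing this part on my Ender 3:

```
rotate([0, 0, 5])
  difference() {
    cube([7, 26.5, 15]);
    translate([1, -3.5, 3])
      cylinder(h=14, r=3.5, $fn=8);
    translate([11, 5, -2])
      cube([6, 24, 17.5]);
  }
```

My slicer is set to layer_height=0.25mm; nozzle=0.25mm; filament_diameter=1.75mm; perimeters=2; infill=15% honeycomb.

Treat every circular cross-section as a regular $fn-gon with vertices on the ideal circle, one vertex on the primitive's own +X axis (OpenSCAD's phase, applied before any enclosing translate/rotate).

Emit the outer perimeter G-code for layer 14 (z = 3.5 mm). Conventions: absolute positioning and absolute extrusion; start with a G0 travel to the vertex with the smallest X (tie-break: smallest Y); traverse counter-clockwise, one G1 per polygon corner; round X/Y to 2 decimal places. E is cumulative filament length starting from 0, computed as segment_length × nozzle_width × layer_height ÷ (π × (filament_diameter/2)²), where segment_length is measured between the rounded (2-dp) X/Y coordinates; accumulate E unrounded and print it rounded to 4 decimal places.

G0 X-2.31 Y26.40 Z3.50
G1 X0.00 Y0.00 E0.6886
G1 X6.97 Y0.61 E0.8704
G1 X4.66 Y27.01 E1.5590
G1 X-2.31 Y26.40 E1.7408

At z = 3.5 mm: the cube is present — its section is the full 7×26.5 rectangle; the r=3.5 cylinder at (1, -3.5) contributes a regular 8-gon of circumradius 3.5; the cube at (11, 5) is present — its section is the full 6×24 rectangle; Subtracting the remaining from the first: starting from the 7×26.5 cube, the r=3.5 cylinder at (1, -3.5) misses the remaining region (no effect); the 6×24 cube at (11, 5) misses the remaining region (no effect) — 1 connected region; (whole slice rotated 5° about Z — lengths, areas and connectivity unchanged). The outline is a single polygon with 4 vertices. Extrusion per mm of travel: 0.25 × 0.25 / (π × 0.875²) = 0.025984. Accumulating E over each segment gives final E = 1.7408.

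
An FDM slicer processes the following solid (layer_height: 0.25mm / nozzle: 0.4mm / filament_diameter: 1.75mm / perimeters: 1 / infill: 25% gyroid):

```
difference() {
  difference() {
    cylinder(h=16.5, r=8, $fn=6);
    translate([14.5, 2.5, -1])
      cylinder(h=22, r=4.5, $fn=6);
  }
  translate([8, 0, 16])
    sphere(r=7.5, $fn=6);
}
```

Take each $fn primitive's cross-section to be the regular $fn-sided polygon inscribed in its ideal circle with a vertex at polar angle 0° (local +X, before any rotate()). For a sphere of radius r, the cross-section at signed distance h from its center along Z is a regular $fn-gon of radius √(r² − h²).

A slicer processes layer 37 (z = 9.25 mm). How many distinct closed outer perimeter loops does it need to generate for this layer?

At z = 9.25 mm: the r=8 cylinder gives a regular 6-gon of circumradius 8 (constant along its height); the r=4.5 cylinder at (14.5, 2.5) gives a regular 6-gon of circumradius 4.5 (constant along its height); Taking the first minus the rest: starting from the r=8 cylinder, the r=4.5 cylinder at (14.5, 2.5) misses the remaining region (no effect) — 1 connected region; the sphere at (8, 0): section is a regular 6-gon, circumradius = √(r²−h²) = √(7.5²−6.75²) = 3.269; Subtracting the remaining from the first: starting from the result so far, the r=7.5 sphere at (8, 0) partially overlaps it — only the 9.26 mm² overlap (of its 27.77 mm²) is removed, clipping the outline — 1 connected region. The result has 1 disconnected region.

1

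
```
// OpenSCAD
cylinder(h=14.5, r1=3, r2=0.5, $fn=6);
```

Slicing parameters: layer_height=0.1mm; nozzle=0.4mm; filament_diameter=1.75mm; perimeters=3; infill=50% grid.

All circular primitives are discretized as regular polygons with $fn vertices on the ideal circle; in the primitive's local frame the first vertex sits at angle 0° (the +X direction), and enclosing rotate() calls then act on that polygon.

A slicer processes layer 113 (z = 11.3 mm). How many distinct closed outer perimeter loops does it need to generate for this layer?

At z = 11.3 mm: the cone (r1=3→r2=0.5) has section circumradius 1.052 here — a regular 6-gon. The result has 1 disconnected region.

1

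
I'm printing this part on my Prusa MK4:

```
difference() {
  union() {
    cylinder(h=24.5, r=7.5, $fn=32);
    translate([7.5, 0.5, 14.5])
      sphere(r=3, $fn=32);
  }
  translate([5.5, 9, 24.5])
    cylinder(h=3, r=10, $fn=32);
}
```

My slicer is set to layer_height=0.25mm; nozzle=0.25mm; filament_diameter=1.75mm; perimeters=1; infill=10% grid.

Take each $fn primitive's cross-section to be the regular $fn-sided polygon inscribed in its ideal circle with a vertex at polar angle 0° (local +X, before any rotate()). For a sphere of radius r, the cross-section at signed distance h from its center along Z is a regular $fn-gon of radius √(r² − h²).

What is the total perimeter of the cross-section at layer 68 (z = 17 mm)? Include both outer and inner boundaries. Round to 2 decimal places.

At z = 17 mm: the r=7.5 cylinder gives a regular 32-gon of circumradius 7.5 (constant along its height) (perimeter = 2·32·7.500·sin(180°/32) = 47.05 mm); the r=3 sphere at (7.5, 0.5) slices to a regular 32-gon of circumradius 1.658 (√(r²−h²) with h=2.5 from center) (perimeter = 2·32·1.658·sin(180°/32) = 10.40 mm); Merging all regions: the regions partially overlap (shared area 3.95 mm²), so the edge portions inside another operand are dropped and the merged outline is re-measured after clipping — boundary = 49.40 mm; the cylinder at (5.5, 9) is absent (z outside [24.5, 27.5]); Subtracting the remaining from the first: none of the subtracted shapes is present at this height, so that combined region is unchanged — boundary = 49.40 mm. Overall, the cross-section is a single solid region. Total boundary length (outer) = 49.40 mm.

49.40 mm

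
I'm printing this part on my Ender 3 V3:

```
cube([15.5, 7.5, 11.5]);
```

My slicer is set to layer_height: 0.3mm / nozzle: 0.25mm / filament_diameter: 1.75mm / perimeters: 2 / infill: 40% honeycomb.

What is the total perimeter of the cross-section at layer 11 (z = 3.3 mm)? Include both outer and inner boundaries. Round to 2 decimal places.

46.00 mm

At z = 3.3 mm: the 15.5×7.5 cube contributes its full rectangle (perimeter 46.00 mm). Overall, the cross-section is a single solid region. Total boundary length (outer) = 46.00 mm.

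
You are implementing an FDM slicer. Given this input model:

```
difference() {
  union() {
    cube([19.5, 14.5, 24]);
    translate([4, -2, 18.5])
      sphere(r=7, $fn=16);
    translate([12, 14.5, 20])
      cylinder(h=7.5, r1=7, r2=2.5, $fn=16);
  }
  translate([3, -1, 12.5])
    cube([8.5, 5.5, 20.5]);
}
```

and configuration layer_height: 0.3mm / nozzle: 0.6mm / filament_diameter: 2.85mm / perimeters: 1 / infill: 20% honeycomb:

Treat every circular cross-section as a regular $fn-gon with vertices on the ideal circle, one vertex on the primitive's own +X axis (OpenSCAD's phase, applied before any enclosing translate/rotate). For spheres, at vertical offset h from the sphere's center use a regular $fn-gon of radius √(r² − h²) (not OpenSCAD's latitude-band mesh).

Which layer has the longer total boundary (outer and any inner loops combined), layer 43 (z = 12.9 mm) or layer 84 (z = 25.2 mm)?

layer 43 (z = 12.9 mm)

Layer 43 (z = 12.9): the cube is present — its section is the full 19.5×14.5 rectangle (perimeter 68.00 mm); the r=7 sphere at (4, -2) slices to a regular 16-gon of circumradius 4.200 (√(r²−h²) with h=5.6 from center) (perimeter = 2·16·4.200·sin(180°/16) = 26.22 mm); the cone at (12, 14.5) is absent (z outside [20, 27.5]); Combining (union): the regions partially overlap (shared area 11.07 mm²), so the edge portions inside another operand are dropped and the merged outline is re-measured after clipping — boundary = 78.10 mm; the cube at (3, -1) (footprint 8.5×5.5) is included at this height (perimeter 28.00 mm); Taking the first minus the rest: starting from the result so far, the 8.5×5.5 cube at (3, -1) partially overlaps it — only the 43.12 mm² overlap (of its 46.75 mm²) is removed, clipping the outline — boundary = 96.62 mm. So its perimeter = 96.62 mm. Layer 84 (z = 25.2): the cube is absent (z outside [0, 24]); the sphere at (4, -2): section is a regular 16-gon, circumradius = √(r²−h²) = √(7²−6.7²) = 2.027 (perimeter = 2·16·2.027·sin(180°/16) = 12.66 mm); the cone at (12, 14.5) contributes a regular 16-gon of circumradius 3.880 (interpolated between r1=7 and r2=2.5 at t=0.693) (perimeter = 2·16·3.880·sin(180°/16) = 24.22 mm); Combining (union): the 2 present regions are separate (no shared area or edge), so areas and boundary lengths simply add and each stays a separate island — boundary = 36.88 mm; the cube at (3, -1) is present — its section is the full 8.5×5.5 rectangle (perimeter 28.00 mm); Subtracting the remaining from the first: starting from that combined region, the 8.5×5.5 cube at (3, -1) partially overlaps it — only the 2.15 mm² overlap (of its 46.75 mm²) is removed, clipping the outline — boundary = 37.16 mm. So its perimeter = 37.16 mm. Layer 43 is larger (96.62 vs 37.16 mm).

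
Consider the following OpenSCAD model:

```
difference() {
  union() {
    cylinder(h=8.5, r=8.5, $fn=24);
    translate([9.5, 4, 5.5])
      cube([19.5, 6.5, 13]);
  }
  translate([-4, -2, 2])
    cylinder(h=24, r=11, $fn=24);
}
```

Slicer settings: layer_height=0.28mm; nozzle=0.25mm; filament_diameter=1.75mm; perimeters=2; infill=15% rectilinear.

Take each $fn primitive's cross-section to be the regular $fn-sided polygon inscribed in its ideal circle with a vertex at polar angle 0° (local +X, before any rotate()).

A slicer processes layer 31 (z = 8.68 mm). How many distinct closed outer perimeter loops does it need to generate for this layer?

1

At z = 8.68 mm: the cylinder is absent (z outside [0, 8.5]); the 19.5×6.5 cube at (9.5, 4) contributes its full rectangle; Merging all regions: only the 19.5×6.5 cube at (9.5, 4) is present, so the union is just that shape — 1 connected region; the r=11 cylinder at (-4, -2) contributes a regular 24-gon of circumradius 11; Taking the first minus the rest: starting from the result so far, the r=11 cylinder at (-4, -2) misses the remaining region (no effect) — 1 connected region. The result has 1 disconnected region.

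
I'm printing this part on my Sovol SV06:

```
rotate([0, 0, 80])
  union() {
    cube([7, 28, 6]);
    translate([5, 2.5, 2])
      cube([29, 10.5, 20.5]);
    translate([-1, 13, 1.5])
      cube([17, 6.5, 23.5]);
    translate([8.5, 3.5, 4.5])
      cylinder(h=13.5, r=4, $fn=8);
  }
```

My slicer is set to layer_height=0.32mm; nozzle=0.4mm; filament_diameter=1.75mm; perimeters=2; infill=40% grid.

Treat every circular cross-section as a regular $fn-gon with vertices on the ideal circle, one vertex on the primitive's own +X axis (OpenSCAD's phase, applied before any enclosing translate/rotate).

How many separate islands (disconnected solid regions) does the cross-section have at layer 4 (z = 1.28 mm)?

At z = 1.28 mm: the 7×28 cube contributes its full rectangle; the cube at (5, 2.5) does not reach this height (z outside [2, 22.5]); the cube at (-1, 13) does not reach this height (z outside [1.5, 25]); the cylinder at (8.5, 3.5) is not intersected at this z (z outside [4.5, 18]); Combining (union): only the 7×28 cube is present, so the union is just that shape — 1 connected region; (rotated 80° about Z; rotation is an isometry so areas/perimeters/island counts are preserved). Overall, the cross-section is a single solid region. Island count = 1.

1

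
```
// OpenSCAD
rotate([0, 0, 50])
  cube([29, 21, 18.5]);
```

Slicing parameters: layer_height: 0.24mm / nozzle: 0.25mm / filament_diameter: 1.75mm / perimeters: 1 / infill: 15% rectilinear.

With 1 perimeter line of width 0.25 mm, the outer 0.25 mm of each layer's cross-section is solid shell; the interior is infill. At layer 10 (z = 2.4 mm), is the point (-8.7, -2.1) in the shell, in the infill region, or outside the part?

outside

At z = 2.4 mm: the cube is present — its section is the full 29×21 rectangle; (rotated 50° about Z; rotation is an isometry so areas/perimeters/island counts are preserved). Overall, the cross-section is a single solid region. Undo the 50° rotation: the query point maps to (-7.201, 5.315) in the un-rotated model frame. The nearest boundary edge runs (0.00, 21.00)→(0.00, 0.00); distance from the point to it = 7.20 mm. The point is not inside any of the regions above, so it lies outside the cross-section (7.20 mm from the nearest boundary).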